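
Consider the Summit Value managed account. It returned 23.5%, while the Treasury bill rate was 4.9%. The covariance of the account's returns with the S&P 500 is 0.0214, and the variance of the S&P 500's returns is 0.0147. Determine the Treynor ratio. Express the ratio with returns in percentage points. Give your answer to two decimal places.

12.78

β = Cov / Var = 0.0214 / 0.0147 = 1.4558
Treynor = (Rp − Rf) / β = (23.5% − 4.9%) / 1.4558 = 18.60 / 1.4558 = 12.7765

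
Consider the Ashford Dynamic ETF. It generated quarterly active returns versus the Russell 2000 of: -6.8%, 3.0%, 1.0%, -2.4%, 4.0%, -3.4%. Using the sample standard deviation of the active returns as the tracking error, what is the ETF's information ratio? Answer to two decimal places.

r̄ = (-6.8 + 3 + 1 − 2.4 + 4 − 3.4) / 6 = -4.60 / 6 = -0.7667%
Σ(r − r̄)² = (-6.8 − (-0.7667))² + (3 − (-0.7667))² + (1 − (-0.7667))² + … = 86.0333
sample σ = √(86.0333 / 5) = √17.2067 = 4.1481%
IR = r̄ / tracking error = -0.7667 / 4.1481 = -0.1848

-0.18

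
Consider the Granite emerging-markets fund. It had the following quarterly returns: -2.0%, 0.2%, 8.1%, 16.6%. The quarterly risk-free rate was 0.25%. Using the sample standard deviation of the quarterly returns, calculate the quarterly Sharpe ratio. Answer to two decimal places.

0.65

Mean return r̄ = 22.90 / 4 = 5.7250%
Σ(r − r̄)² = (-2 − 5.7250)² + (0.2 − 5.7250)² + (8.1 − 5.7250)² + … = 214.1075
sample σ = √(214.1075 / 3) = √71.3692 = 8.4480%
Sharpe = (r̄ − rf) / σ = (5.7250 − 0.25) / 8.4480 = 5.4750 / 8.4480 = 0.6481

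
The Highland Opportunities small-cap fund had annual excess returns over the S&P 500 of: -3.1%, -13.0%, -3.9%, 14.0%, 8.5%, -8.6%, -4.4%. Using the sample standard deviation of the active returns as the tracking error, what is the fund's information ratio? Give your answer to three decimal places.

r̄ = (-3.1 − 13 − 3.9 + 14 + 8.5 − 8.6 − 4.4) / 7 = -1.5000%
Sample σ = √[Σ(r − r̄)² / 6] = √[539.6400 / 6] = √89.9400 = 9.4837%
IR = r̄ / tracking error = -1.5000 / 9.4837 = -0.1582

-0.158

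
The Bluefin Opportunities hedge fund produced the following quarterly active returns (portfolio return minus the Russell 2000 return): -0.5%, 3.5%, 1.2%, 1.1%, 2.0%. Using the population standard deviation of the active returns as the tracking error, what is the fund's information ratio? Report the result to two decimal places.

Mean return μ = 7.30 / 5 = 1.4600%
Σ(r − μ)² = (-0.5 − 1.4600)² + (3.5 − 1.4600)² + (1.2 − 1.4600)² + … = 8.4920
σ = √[8.4920 / 5] = 1.3032%
IR = μ / tracking error = 1.4600 / 1.3032 = 1.1203

1.12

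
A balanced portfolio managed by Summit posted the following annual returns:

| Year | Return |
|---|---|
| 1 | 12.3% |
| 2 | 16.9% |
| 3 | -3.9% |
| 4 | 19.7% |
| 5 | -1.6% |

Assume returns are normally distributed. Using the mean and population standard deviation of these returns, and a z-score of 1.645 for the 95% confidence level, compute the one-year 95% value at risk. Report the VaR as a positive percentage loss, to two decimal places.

7.20

r̄ = (12.3 + 16.9 − 3.9 + 19.7 − 1.6) / 5 = 43.40 / 5 = 8.6800%
Population σ = √[Σ(r − r̄)² / 5] = √[466.0480 / 5] = √93.2096 = 9.6545%
VaR = −(r̄ − z·σ) = −(8.6800 − 1.645 × 9.6545) = −(-7.2017) = 7.2017%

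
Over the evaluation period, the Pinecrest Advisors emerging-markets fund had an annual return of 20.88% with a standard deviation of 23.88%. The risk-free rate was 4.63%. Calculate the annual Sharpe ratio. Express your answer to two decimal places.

Sharpe = (Rp − Rf) / σp = (20.88% − 4.63%) / 23.88% = 16.25% / 23.88% = 0.6805

0.68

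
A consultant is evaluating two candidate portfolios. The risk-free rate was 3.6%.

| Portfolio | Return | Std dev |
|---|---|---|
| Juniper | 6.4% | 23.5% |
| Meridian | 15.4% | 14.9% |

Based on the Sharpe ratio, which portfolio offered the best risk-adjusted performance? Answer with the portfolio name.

Meridian

Juniper: Sharpe ratio = (6.4% − 3.6%) / 23.5% = 0.119
Meridian: Sharpe ratio = (15.4% − 3.6%) / 14.9% = 0.792
Highest: Meridian (0.792).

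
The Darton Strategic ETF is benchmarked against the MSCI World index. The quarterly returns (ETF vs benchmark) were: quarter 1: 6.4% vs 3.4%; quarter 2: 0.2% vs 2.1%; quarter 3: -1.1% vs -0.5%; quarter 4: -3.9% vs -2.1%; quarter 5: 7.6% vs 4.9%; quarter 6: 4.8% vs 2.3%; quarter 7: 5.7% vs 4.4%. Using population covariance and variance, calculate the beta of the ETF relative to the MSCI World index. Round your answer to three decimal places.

1.617

r̄p = 2.8143%,  r̄m = 2.0714%
Cov = Σ(rp − r̄p)(rm − r̄m) / 7 = 9.0676
Var(rm) = Σ(rm − r̄m)² / 7 = 5.6078
β = Cov / Var = 9.0676 / 5.6078 = 1.6170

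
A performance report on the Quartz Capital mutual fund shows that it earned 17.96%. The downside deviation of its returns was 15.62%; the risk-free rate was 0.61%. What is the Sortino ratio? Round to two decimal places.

1.11

Sortino = (Rp − Rf) / σd = (17.96% − 0.61%) / 15.62% = 17.35% / 15.62% = 1.1108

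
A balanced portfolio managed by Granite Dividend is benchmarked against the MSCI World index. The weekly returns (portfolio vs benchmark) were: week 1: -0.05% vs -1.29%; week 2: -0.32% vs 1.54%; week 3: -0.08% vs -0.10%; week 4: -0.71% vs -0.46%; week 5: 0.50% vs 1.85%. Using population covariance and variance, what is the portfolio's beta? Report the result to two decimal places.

r̄p = -0.1320%,  r̄m = 0.3080%
Cov = Σ(rp − r̄p)(rm − r̄m) / 5 = 0.2069
Var(rm) = Σ(rm − r̄m)² / 5 = 1.4411
β = Cov / Var = 0.2069 / 1.4411 = 0.1436

0.14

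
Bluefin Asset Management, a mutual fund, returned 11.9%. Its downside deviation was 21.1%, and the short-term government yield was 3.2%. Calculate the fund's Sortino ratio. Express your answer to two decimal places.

0.41

Sortino = (Rp − Rf) / σd = (11.9% − 3.2%) / 21.1% = 8.70% / 21.1% = 0.4123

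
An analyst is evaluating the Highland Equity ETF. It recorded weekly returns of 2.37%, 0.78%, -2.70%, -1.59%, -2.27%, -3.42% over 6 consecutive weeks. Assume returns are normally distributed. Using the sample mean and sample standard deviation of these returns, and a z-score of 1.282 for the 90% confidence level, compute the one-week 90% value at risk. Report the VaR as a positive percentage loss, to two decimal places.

r̄ = (2.37 + 0.78 − 2.7 − 1.59 − 2.27 − 3.42) / 6 = -1.1383%
Σ(r − r̄)² = (2.37 − (-1.1383))² + (0.78 − (-1.1383))² + (-2.7 − (-1.1383))² + … = 25.1179
sample σ = √(25.1179 / 5) = √5.0236 = 2.2413%
VaR = −(r̄ − z·σ) = −(-1.1383 − 1.282 × 2.2413) = −(-4.0116) = 4.0116%

4.01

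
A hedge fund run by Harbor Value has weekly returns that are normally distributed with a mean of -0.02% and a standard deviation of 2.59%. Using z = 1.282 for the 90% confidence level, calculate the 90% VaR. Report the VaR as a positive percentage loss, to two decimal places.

3.34

VaR (as % loss) = −(μ − z·σ) = −(-0.02% − 1.282 × 2.59%) = −(-3.34038%) = 3.34038%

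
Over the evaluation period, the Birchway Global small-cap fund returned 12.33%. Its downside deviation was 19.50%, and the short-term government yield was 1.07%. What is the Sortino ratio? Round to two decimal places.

0.58

Sortino = (Rp − Rf) / σd = (12.33% − 1.07%) / 19.50% = 11.26% / 19.50% = 0.5774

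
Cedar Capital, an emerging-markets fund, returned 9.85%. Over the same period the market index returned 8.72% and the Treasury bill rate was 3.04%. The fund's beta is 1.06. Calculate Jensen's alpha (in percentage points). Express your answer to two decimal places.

0.79

CAPM expected return = Rf + β(Rm − Rf) = 3.04% + 1.06 × (8.72% − 3.04%) = 3.04 + 1.06 × 5.68 = 9.0608%
Jensen's α = Rp − E[R] = 9.85% − 9.0608% = 0.7892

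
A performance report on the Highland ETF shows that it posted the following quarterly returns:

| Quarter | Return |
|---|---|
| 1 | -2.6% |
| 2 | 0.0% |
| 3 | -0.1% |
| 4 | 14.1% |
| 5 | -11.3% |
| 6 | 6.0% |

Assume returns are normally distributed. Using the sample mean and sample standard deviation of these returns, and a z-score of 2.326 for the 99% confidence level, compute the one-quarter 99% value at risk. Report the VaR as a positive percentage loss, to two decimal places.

r̄ = (-2.6 + 0 − 0.1 + 14.1 − 11.3 + 6) / 6 = 1.0167%
Sample std dev = √[363.0683 / 5] = 8.5214%
VaR = −(r̄ − z·σ) = −(1.0167 − 2.326 × 8.5214) = −(-18.8041) = 18.8041%

18.80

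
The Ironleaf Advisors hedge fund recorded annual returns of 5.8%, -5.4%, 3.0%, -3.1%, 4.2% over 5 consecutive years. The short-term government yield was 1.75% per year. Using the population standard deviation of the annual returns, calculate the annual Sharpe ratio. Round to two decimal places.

μ = (5.8 − 5.4 + 3 − 3.1 + 4.2) / 5 = 4.50 / 5 = 0.9000%
Σ(r − μ)² = (5.8 − 0.9000)² + (-5.4 − 0.9000)² + … = 95.0000
σ = √[95.0000 / 5] = 4.3589%
Sharpe = (μ − rf) / σ = (0.9000 − 1.75) / 4.3589 = -0.8500 / 4.3589 = -0.1950

-0.20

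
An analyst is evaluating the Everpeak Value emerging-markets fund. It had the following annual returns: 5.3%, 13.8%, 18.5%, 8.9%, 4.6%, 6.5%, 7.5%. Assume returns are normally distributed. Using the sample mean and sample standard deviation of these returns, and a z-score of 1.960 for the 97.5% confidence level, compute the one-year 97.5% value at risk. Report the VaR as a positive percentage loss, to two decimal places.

0.64

μ = (5.3 + 13.8 + 18.5 + 8.9 + 4.6 + 6.5 + 7.5) / 7 = 9.3000%
Σ(r − μ)² = (5.3 − 9.3000)² + (13.8 − 9.3000)² + (18.5 − 9.3000)² + … = 154.2200
σ = √[154.2200 / 6] = 5.0698%
VaR = −(μ − z·σ) = −(9.3000 − 1.960 × 5.0698) = −(-0.6368) = 0.6368%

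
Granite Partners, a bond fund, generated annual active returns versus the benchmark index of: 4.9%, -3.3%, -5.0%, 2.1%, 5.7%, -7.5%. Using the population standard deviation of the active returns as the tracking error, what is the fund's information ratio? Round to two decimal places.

-0.10

r̄ = (4.9 − 3.3 − 5 + 2.1 + 5.7 − 7.5) / 6 = -0.5167%
Population σ = √[Σ(r − r̄)² / 6] = √[151.4483 / 6] = √25.2414 = 5.0241%
IR = r̄ / tracking error = -0.5167 / 5.0241 = -0.1028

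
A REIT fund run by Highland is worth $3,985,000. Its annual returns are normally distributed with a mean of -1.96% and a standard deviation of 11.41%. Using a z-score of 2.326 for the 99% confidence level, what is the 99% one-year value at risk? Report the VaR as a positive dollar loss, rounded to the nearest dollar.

$1,135,711

Return at the 99% tail: μ − z·σ = -1.96% − 2.326 × 11.41% = -1.96 − 26.53966 = -28.49966%
VaR = −(-28.49966%) × $3,985,000 = 28.49966% × $3,985,000 = $1,135,711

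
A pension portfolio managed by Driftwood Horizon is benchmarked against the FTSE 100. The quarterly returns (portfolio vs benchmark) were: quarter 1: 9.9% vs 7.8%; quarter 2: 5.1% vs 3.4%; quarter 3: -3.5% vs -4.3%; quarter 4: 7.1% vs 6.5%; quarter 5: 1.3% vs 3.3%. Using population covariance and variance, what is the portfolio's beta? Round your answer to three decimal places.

r̄p = 3.9800%,  r̄m = 3.3400%
Cov = Σ(rp − r̄p)(rm − r̄m) / 5 = 18.7168
Var(rm) = Σ(rm − r̄m)² / 5 = 17.6504
β = Cov / Var = 18.7168 / 17.6504 = 1.0604

1.060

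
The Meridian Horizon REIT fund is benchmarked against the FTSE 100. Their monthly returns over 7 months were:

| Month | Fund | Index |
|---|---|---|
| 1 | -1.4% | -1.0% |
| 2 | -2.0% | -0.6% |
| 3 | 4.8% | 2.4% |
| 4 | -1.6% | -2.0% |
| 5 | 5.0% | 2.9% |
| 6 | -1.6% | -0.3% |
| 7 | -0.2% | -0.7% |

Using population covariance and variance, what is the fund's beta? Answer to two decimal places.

1.60

r̄p = 0.4286%,  r̄m = 0.1000%
Cov = Σ(rp − r̄p)(rm − r̄m) / 7 = 4.5914
Var(rm) = Σ(rm − r̄m)² / 7 = 2.8629
β = Cov / Var = 4.5914 / 2.8629 = 1.6038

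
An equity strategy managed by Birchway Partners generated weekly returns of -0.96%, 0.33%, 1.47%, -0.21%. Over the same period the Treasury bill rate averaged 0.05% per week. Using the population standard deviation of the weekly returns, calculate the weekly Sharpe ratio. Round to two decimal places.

0.12

μ = (-0.96 + 0.33 + 1.47 − 0.21) / 4 = 0.630 / 4 = 0.1575%
Population σ = √[Σ(r − μ)² / 4] = √[3.1363 / 4] = √0.7841 = 0.8855%
Sharpe = (μ − rf) / σ = (0.1575 − 0.05) / 0.8855 = 0.1075 / 0.8855 = 0.1214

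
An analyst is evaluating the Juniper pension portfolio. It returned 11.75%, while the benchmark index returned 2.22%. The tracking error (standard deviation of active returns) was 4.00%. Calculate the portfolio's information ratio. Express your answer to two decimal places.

IR = (Rp − Rb) / TE = (11.75% − 2.22%) / 4.00% = 9.53% / 4.00% = 2.3825

2.38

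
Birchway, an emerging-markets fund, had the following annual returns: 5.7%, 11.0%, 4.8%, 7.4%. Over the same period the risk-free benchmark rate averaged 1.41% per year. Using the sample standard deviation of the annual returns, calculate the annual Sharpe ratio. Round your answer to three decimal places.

2.124

r̄ = (5.7 + 11 + 4.8 + 7.4) / 4 = 28.90 / 4 = 7.2250%
Sample std dev = √[22.4875 / 3] = 2.7379%
Sharpe = (r̄ − rf) / σ = (7.2250 − 1.41) / 2.7379 = 5.8150 / 2.7379 = 2.1239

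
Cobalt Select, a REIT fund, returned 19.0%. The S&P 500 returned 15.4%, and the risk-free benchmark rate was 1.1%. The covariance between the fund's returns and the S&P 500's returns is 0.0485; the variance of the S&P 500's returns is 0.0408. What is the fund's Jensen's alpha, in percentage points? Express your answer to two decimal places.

β = Cov / Var = 0.0485 / 0.0408 = 1.1887
E[R] = Rf + β(Rm − Rf) = 1.1% + 1.1887 × (15.4% − 1.1%) = 18.0984%
α = Rp − E[R] = 19.0% − 18.0984% = 0.9016

0.90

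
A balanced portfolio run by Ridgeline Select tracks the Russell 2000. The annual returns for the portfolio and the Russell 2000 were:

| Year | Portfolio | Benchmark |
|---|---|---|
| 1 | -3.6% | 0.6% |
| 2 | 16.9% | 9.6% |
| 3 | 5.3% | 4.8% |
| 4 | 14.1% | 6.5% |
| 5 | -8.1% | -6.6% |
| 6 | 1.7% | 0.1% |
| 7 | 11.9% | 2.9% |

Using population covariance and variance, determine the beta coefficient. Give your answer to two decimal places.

1.63

r̄p = 5.4571%,  r̄m = 2.5571%
Cov = Σ(rp − r̄p)(rm − r̄m) / 7 = 38.2324
Var(rm) = Σ(rm − r̄m)² / 7 = 23.4310
β = Cov / Var = 38.2324 / 23.4310 = 1.6317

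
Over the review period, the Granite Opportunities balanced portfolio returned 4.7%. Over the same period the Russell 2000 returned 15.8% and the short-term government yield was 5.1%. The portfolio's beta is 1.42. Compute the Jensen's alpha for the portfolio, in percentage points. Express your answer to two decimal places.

-15.59

CAPM expected return = Rf + β(Rm − Rf) = 5.1% + 1.42 × (15.8% − 5.1%) = 5.1 + 1.42 × 10.70 = 20.2940%
Jensen's α = Rp − E[R] = 4.7% − 20.2940% = -15.5940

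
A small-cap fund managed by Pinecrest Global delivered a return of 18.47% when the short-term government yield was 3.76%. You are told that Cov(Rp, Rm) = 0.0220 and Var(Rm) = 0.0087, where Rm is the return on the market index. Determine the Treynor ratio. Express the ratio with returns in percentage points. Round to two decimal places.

5.82

β = Cov / Var = 0.0220 / 0.0087 = 2.5287
Treynor = (Rp − Rf) / β = (18.47% − 3.76%) / 2.5287 = 14.71 / 2.5287 = 5.8172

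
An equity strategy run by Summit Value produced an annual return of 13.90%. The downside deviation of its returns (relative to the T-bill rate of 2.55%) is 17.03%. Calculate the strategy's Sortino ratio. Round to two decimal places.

Sortino = (Rp − Rf) / σd = (13.90% − 2.55%) / 17.03% = 11.35% / 17.03% = 0.6665

0.67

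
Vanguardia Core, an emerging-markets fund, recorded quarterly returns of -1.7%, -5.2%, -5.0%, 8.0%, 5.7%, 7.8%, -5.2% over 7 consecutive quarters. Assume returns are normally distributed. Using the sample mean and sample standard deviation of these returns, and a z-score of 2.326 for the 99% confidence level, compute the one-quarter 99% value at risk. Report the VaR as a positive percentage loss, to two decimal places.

13.98

μ = (-1.7 − 5.2 − 5 + 8 + 5.7 + 7.8 − 5.2) / 7 = 0.6286%
Sample std dev = √[236.5343 / 6] = 6.2787%
VaR = −(μ − z·σ) = −(0.6286 − 2.326 × 6.2787) = −(-13.9757) = 13.9757%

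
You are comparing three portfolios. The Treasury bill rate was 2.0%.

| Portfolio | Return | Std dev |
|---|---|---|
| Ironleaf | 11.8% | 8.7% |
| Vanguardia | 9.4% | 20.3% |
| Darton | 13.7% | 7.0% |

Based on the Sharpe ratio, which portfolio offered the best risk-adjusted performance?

Darton

Ironleaf: Sharpe ratio = (11.8% − 2.0%) / 8.7% = 1.126
Vanguardia: Sharpe ratio = (9.4% − 2.0%) / 20.3% = 0.365
Darton: Sharpe ratio = (13.7% − 2.0%) / 7.0% = 1.671
Highest: Darton (1.671).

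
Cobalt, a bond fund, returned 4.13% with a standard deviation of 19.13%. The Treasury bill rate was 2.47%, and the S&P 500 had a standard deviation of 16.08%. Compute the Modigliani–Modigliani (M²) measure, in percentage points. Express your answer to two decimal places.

Sharpe = (Rp − Rf) / σp = (4.13% − 2.47%) / 19.13% = 0.0868
M² = Rf + Sharpe × σm = 2.47% + 0.0868 × 16.08% = 3.8657%

3.87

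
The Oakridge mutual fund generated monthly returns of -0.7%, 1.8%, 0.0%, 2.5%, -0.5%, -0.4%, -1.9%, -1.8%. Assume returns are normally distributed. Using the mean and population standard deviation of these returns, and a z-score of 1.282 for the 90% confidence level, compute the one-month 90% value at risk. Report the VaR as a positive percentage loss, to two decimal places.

2.00

r̄ = (-0.7 + 1.8 + 0 + 2.5 − 0.5 − 0.4 − 1.9 − 1.8) / 8 = -0.1250%
Population std dev = √[17.1150 / 8] = 1.4627%
VaR = −(r̄ − z·σ) = −(-0.1250 − 1.282 × 1.4627) = −(-2.0002) = 2.0002%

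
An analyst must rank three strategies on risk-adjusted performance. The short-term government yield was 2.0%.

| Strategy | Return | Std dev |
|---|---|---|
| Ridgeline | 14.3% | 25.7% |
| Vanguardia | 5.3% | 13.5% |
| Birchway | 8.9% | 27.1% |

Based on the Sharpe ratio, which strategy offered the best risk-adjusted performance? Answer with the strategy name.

Ridgeline

Ridgeline: Sharpe ratio = (14.3% − 2.0%) / 25.7% = 0.479
Vanguardia: Sharpe ratio = (5.3% − 2.0%) / 13.5% = 0.244
Birchway: Sharpe ratio = (8.9% − 2.0%) / 27.1% = 0.255
Highest: Ridgeline (0.479).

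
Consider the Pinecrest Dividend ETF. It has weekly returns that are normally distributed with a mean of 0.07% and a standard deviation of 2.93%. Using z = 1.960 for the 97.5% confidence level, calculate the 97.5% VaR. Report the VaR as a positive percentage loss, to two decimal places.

5.67

VaR (as % loss) = −(μ − z·σ) = −(0.07% − 1.960 × 2.93%) = −(-5.6728%) = 5.6728%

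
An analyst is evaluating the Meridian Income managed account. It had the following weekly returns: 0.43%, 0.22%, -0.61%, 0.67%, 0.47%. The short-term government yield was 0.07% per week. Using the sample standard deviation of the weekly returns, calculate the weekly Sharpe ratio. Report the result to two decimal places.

0.33

r̄ = (0.43 + 0.22 − 0.61 + 0.67 + 0.47) / 5 = 1.180 / 5 = 0.2360%
Sample σ = √[Σ(r − r̄)² / 4] = √[0.9967 / 4] = √0.2492 = 0.4992%
Sharpe = (r̄ − rf) / σ = (0.2360 − 0.07) / 0.4992 = 0.1660 / 0.4992 = 0.3325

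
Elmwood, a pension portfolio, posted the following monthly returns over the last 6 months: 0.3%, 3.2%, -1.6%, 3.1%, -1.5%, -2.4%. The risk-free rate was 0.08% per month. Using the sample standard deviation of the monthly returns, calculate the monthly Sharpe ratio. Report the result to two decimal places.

r̄ = (0.3 + 3.2 − 1.6 + 3.1 − 1.5 − 2.4) / 6 = 1.10 / 6 = 0.1833%
Σ(r − r̄)² = (0.3 − 0.1833)² + (3.2 − 0.1833)² + (-1.6 − 0.1833)² + … = 30.3083
σ = √[30.3083 / 5] = 2.4620%
Sharpe = (r̄ − rf) / σ = (0.1833 − 0.08) / 2.4620 = 0.1033 / 2.4620 = 0.0420

0.04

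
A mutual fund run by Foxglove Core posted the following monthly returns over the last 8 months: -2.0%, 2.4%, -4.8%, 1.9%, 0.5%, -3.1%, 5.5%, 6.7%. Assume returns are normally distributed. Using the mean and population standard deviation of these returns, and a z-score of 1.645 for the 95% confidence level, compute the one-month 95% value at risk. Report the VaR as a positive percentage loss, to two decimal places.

5.35

r̄ = (-2 + 2.4 − 4.8 + 1.9 + 0.5 − 3.1 + 5.5 + 6.7) / 8 = 0.8875%
Σ(r − r̄)² = 115.1088; population σ = √(115.1088/8) = 3.7932%
VaR = −(r̄ − z·σ) = −(0.8875 − 1.645 × 3.7932) = −(-5.3523) = 5.3523%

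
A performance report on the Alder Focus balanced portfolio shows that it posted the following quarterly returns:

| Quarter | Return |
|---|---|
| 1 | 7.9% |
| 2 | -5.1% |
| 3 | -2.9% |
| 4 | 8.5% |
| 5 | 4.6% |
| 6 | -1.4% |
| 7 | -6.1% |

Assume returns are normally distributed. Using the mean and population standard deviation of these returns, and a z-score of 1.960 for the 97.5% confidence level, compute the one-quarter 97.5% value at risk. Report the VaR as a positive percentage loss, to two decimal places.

10.33

r̄ = (7.9 − 5.1 − 2.9 + 8.5 + 4.6 − 1.4 − 6.1) / 7 = 0.7857%
Σ(r − r̄)² = 225.0886; population σ = √(225.0886/7) = 5.6706%
VaR = −(r̄ − z·σ) = −(0.7857 − 1.960 × 5.6706) = −(-10.3287) = 10.3287%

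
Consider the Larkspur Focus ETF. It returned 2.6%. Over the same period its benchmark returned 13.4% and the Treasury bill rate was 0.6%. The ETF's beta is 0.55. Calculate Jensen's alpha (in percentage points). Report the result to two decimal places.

-5.04

CAPM expected return = Rf + β(Rm − Rf) = 0.6% + 0.55 × (13.4% − 0.6%) = 0.6 + 0.55 × 12.80 = 7.6400%
Jensen's α = Rp − E[R] = 2.6% − 7.6400% = -5.0400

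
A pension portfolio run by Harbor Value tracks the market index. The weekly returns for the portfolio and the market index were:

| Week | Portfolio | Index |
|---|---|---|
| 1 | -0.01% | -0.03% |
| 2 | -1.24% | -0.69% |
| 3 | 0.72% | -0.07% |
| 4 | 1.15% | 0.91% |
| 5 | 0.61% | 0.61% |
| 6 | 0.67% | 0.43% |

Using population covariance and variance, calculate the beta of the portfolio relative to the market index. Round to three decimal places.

r̄p = 0.3167%,  r̄m = 0.1933%
Cov = Σ(rp − r̄p)(rm − r̄m) / 6 = 0.3575
Var(rm) = Σ(rm − r̄m)² / 6 = 0.2738
β = Cov / Var = 0.3575 / 0.2738 = 1.3057

1.306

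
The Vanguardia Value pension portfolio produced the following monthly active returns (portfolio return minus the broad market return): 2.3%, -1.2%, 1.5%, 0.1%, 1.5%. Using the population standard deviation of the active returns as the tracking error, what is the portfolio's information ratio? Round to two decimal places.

r̄ = (2.3 − 1.2 + 1.5 + 0.1 + 1.5) / 5 = 0.8400%
Σ(r − r̄)² = (2.3 − 0.8400)² + (-1.2 − 0.8400)² + … = 7.7120
population σ = √(7.7120 / 5) = √1.5424 = 1.2419%
IR = r̄ / tracking error = 0.8400 / 1.2419 = 0.6764

0.68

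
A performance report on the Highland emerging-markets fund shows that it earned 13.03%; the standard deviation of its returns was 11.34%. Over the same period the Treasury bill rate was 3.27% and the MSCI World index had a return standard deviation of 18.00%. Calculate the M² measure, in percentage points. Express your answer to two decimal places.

18.76

Sharpe = (Rp − Rf) / σp = (13.03% − 3.27%) / 11.34% = 0.8607
M² = Rf + Sharpe × σm = 3.27% + 0.8607 × 18.00% = 18.7626%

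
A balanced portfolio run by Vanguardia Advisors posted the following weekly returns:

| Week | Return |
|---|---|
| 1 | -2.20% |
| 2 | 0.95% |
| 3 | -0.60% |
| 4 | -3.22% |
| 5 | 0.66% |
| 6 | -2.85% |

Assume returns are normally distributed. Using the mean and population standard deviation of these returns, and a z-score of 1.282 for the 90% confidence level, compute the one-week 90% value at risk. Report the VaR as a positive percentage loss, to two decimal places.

3.32

r̄ = (-2.2 + 0.95 − 0.6 − 3.22 + 0.66 − 2.85) / 6 = -7.260 / 6 = -1.2100%
Σ(r − r̄)² = (-2.2 − (-1.2100))² + (0.95 − (-1.2100))² + (-0.6 − (-1.2100))² + … = 16.2444
population σ = √(16.2444 / 6) = √2.7074 = 1.6454%
VaR = −(r̄ − z·σ) = −(-1.2100 − 1.282 × 1.6454) = −(-3.3194) = 3.3194%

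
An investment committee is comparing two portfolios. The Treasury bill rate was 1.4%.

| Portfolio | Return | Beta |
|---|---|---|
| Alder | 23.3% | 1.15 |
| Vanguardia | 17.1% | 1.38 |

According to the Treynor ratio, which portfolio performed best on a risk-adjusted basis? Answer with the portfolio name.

Alder: Treynor = (23.3% − 1.4%) / 1.15 = 19.043
Vanguardia: Treynor = (17.1% − 1.4%) / 1.38 = 11.377
Highest: Alder (19.043).

Alder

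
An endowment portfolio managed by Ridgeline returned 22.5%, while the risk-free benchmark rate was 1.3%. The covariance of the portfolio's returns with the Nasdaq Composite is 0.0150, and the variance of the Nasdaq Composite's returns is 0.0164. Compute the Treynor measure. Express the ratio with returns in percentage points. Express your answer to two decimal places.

23.18

β = Cov / Var = 0.0150 / 0.0164 = 0.9146
Treynor = (Rp − Rf) / β = (22.5% − 1.3%) / 0.9146 = 21.20 / 0.9146 = 23.1795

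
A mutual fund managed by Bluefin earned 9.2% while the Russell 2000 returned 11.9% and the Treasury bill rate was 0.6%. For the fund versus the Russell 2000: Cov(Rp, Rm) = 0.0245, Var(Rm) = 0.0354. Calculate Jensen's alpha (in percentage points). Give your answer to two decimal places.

0.78

β = Cov / Var = 0.0245 / 0.0354 = 0.6921
E[R] = Rf + β(Rm − Rf) = 0.6% + 0.6921 × (11.9% − 0.6%) = 8.4207%
α = Rp − E[R] = 9.2% − 8.4207% = 0.7793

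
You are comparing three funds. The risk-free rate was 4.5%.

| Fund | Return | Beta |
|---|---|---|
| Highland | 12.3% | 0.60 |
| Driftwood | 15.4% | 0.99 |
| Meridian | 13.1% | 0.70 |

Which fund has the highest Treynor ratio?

Highland

Highland: Treynor = (12.3% − 4.5%) / 0.60 = 13.000
Driftwood: Treynor = (15.4% − 4.5%) / 0.99 = 11.010
Meridian: Treynor = (13.1% − 4.5%) / 0.70 = 12.286
Highest: Highland (13.000).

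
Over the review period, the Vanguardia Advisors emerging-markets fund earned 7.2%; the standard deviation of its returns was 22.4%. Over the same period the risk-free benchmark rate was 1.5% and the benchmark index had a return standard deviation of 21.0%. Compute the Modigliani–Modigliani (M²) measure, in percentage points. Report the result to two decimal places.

Sharpe = (Rp − Rf) / σp = (7.2% − 1.5%) / 22.4% = 0.2545
M² = Rf + Sharpe × σm = 1.5% + 0.2545 × 21.0% = 6.8445%

6.84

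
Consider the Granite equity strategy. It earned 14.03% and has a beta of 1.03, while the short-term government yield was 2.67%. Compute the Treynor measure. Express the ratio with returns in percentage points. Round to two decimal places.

11.03

Treynor = (Rp − Rf) / β = (14.03% − 2.67%) / 1.03 = 11.36 / 1.03 = 11.0291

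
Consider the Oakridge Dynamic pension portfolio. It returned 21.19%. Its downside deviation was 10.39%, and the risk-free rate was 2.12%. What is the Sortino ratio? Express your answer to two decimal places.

1.84

Sortino = (Rp − Rf) / σd = (21.19% − 2.12%) / 10.39% = 19.07% / 10.39% = 1.8354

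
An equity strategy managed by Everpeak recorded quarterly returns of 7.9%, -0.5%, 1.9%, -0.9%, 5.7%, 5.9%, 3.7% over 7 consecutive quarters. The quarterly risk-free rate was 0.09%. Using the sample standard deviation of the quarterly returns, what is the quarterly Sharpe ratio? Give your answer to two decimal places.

Mean return r̄ = 23.70 / 7 = 3.3857%
Σ(r − r̄)² = (7.9 − 3.3857)² + (-0.5 − 3.3857)² + (1.9 − 3.3857)² + … = 67.8286
sample σ = √(67.8286 / 6) = √11.3048 = 3.3623%
Sharpe = (r̄ − rf) / σ = (3.3857 − 0.09) / 3.3623 = 3.2957 / 3.3623 = 0.9802

0.98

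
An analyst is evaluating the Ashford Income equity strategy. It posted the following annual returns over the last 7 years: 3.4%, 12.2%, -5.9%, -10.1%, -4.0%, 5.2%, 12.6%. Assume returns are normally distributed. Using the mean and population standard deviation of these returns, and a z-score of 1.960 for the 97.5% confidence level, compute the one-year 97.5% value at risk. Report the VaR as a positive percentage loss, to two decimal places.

14.20

r̄ = (3.4 + 12.2 − 5.9 − 10.1 − 4 + 5.2 + 12.6) / 7 = 1.9143%
Σ(r − r̄)² = 473.3686; population σ = √(473.3686/7) = 8.2234%
VaR = −(r̄ − z·σ) = −(1.9143 − 1.960 × 8.2234) = −(-14.2036) = 14.2036%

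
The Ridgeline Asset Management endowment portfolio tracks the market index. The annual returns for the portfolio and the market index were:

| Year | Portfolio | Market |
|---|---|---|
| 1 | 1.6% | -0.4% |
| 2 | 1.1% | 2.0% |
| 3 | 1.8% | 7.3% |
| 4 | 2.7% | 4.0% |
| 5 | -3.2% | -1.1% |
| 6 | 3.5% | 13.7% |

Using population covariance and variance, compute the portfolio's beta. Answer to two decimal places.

r̄p = 1.2500%,  r̄m = 4.2500%
Cov = Σ(rp − r̄p)(rm − r̄m) / 6 = 7.5158
Var(rm) = Σ(rm − r̄m)² / 6 = 25.6625
β = Cov / Var = 7.5158 / 25.6625 = 0.2929

0.29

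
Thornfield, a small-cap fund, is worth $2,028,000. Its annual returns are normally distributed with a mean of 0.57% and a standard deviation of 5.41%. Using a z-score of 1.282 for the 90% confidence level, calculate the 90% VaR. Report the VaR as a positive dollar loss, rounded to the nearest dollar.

Return at the 90% tail: μ − z·σ = 0.57% − 1.282 × 5.41% = 0.57 − 6.93562 = -6.36562%
VaR = −(-6.36562%) × $2,028,000 = 6.36562% × $2,028,000 = $129,095

$129,095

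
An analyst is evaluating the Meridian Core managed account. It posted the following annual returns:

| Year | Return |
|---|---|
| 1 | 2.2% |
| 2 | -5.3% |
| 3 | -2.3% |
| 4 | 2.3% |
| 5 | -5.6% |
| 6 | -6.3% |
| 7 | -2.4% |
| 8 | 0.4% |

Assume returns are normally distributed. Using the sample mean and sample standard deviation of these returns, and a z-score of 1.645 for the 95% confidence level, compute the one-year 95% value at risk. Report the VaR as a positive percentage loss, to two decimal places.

7.84

Mean return r̄ = -17.00 / 8 = -2.1250%
Sample σ = √[Σ(r − r̄)² / 7] = √[84.3550 / 7] = √12.0507 = 3.4714%
VaR = −(r̄ − z·σ) = −(-2.1250 − 1.645 × 3.4714) = −(-7.8355) = 7.8355%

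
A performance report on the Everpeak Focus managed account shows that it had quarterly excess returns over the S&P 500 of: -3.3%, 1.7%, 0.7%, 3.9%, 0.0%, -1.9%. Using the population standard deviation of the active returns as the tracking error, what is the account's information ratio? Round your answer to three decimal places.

0.078

Mean return r̄ = 1.10 / 6 = 0.1833%
Population std dev = √[32.8883 / 6] = 2.3412%
IR = r̄ / tracking error = 0.1833 / 2.3412 = 0.0783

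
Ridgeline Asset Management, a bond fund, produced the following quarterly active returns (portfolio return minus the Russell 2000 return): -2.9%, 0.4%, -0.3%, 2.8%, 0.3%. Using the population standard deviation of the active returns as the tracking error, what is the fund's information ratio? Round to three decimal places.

0.033

r̄ = (-2.9 + 0.4 − 0.3 + 2.8 + 0.3) / 5 = 0.0600%
Population σ = √[Σ(r − r̄)² / 5] = √[16.5720 / 5] = √3.3144 = 1.8205%
IR = r̄ / tracking error = 0.0600 / 1.8205 = 0.0330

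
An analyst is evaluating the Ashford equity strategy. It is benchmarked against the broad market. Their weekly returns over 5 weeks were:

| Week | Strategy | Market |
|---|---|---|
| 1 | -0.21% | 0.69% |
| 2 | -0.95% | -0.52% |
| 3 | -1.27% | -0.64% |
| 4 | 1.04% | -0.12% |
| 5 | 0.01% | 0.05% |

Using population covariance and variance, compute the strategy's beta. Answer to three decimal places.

0.797

r̄p = -0.2760%,  r̄m = -0.1080%
Cov = Σ(rp − r̄p)(rm − r̄m) / 5 = 0.1777
Var(rm) = Σ(rm − r̄m)² / 5 = 0.2229
β = Cov / Var = 0.1777 / 0.2229 = 0.7972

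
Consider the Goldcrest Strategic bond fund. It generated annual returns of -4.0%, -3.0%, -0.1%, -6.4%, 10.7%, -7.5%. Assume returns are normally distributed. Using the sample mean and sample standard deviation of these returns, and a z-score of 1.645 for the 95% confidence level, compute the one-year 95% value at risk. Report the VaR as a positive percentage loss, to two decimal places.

r̄ = (-4 − 3 − 0.1 − 6.4 + 10.7 − 7.5) / 6 = -1.7167%
Σ(r − r̄)² = 219.0283; sample σ = √(219.0283/5) = 6.6186%
VaR = −(r̄ − z·σ) = −(-1.7167 − 1.645 × 6.6186) = −(-12.6043) = 12.6043%

12.60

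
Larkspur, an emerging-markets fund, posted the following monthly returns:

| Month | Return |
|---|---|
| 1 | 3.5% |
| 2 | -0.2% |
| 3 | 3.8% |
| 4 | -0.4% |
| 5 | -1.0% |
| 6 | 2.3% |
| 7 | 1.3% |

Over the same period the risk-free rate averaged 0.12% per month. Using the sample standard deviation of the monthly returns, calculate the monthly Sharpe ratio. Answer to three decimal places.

r̄ = (3.5 − 0.2 + 3.8 − 0.4 − 1 + 2.3 + 1.3) / 7 = 1.3286%
Σ(r − r̄)² = (3.5 − 1.3286)² + (-0.2 − 1.3286)² + (3.8 − 1.3286)² + … = 22.5143
σ = √[22.5143 / 6] = 1.9371%
Sharpe = (r̄ − rf) / σ = (1.3286 − 0.12) / 1.9371 = 1.2086 / 1.9371 = 0.6239

0.624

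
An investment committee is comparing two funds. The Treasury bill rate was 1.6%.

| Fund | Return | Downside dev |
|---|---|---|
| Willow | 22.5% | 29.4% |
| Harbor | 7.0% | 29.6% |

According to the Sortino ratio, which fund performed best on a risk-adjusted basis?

Willow

Willow: Sortino ratio = (22.5% − 1.6%) / 29.4% = 0.711
Harbor: Sortino ratio = (7.0% − 1.6%) / 29.6% = 0.182
Highest: Willow (0.711).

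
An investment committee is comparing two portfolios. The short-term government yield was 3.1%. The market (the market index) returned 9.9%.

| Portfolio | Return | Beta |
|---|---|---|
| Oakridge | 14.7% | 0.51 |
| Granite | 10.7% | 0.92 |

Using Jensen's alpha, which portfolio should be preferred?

Oakridge: α = 14.7% − [3.1% + 0.51 × (9.9% − 3.1%)] = 8.132
Granite: α = 10.7% − [3.1% + 0.92 × (9.9% − 3.1%)] = 1.344
Highest: Oakridge (8.132).

Oakridge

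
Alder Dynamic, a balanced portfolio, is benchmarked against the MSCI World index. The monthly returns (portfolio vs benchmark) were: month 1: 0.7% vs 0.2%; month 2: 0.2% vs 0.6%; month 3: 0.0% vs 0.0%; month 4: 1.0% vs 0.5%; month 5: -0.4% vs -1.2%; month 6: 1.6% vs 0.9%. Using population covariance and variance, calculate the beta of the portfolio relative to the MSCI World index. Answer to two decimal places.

r̄p = 0.5167%,  r̄m = 0.1667%
Cov = Σ(rp − r̄p)(rm − r̄m) / 6 = 0.3606
Var(rm) = Σ(rm − r̄m)² / 6 = 0.4556
β = Cov / Var = 0.3606 / 0.4556 = 0.7915

0.79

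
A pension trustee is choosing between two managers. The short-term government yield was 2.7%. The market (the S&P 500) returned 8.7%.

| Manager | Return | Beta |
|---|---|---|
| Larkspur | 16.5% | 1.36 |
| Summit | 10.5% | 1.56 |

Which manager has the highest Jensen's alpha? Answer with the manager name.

Larkspur

Larkspur: α = 16.5% − [2.7% + 1.36 × (8.7% − 2.7%)] = 5.640
Summit: α = 10.5% − [2.7% + 1.56 × (8.7% − 2.7%)] = -1.560
Highest: Larkspur (5.640).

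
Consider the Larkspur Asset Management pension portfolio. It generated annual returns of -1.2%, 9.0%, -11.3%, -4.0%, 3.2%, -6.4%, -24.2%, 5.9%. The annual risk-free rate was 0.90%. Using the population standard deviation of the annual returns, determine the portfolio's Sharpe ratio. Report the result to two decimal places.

r̄ = (-1.2 + 9 − 11.3 − 4 + 3.2 − 6.4 − 24.2 + 5.9) / 8 = -29.00 / 8 = -3.6250%
Σ(r − r̄)² = (-1.2 − (-3.6250))² + (9 − (-3.6250))² + … = 792.6550
population σ = √(792.6550 / 8) = √99.0819 = 9.9540%
Sharpe = (r̄ − rf) / σ = (-3.6250 − 0.9) / 9.9540 = -4.5250 / 9.9540 = -0.4546

-0.45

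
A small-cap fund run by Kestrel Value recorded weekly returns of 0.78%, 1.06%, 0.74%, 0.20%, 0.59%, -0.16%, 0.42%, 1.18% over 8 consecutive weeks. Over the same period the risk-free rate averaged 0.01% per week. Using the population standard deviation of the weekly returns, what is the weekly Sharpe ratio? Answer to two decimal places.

1.43

r̄ = (0.78 + 1.06 + 0.74 + 0.2 + 0.59 − 0.16 + 0.42 + 1.18) / 8 = 4.810 / 8 = 0.6013%
Σ(r − r̄)² = (0.78 − 0.6013)² + (1.06 − 0.6013)² + … = 1.3701
population σ = √(1.3701 / 8) = √0.1713 = 0.4139%
Sharpe = (r̄ − rf) / σ = (0.6013 − 0.01) / 0.4139 = 0.5913 / 0.4139 = 1.4286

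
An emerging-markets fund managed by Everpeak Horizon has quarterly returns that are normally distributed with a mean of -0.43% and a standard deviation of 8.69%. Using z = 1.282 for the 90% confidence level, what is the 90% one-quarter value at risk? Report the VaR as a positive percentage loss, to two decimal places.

11.57

VaR (as % loss) = −(μ − z·σ) = −(-0.43% − 1.282 × 8.69%) = −(-11.57058%) = 11.57058%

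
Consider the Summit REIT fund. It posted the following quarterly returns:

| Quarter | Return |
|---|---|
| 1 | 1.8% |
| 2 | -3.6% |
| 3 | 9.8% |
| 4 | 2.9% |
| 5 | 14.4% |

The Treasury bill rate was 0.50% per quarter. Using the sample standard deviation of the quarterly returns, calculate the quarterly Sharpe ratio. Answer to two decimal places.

0.64

r̄ = (1.8 − 3.6 + 9.8 + 2.9 + 14.4) / 5 = 25.30 / 5 = 5.0600%
Σ(r − r̄)² = (1.8 − 5.0600)² + (-3.6 − 5.0600)² + … = 199.9920
σ = √[199.9920 / 4] = 7.0709%
Sharpe = (r̄ − rf) / σ = (5.0600 − 0.5) / 7.0709 = 4.5600 / 7.0709 = 0.6449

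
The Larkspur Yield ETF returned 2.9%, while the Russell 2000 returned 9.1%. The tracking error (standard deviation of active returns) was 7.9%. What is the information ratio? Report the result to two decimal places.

IR = (Rp − Rb) / TE = (2.9% − 9.1%) / 7.9% = -6.20% / 7.9% = -0.7848

-0.78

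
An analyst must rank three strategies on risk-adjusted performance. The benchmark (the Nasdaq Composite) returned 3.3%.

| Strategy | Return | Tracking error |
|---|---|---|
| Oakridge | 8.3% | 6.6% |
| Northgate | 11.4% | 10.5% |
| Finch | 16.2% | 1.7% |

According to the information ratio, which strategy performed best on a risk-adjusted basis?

Oakridge: IR = (8.3% − 3.3%) / 6.6% = 0.758
Northgate: IR = (11.4% − 3.3%) / 10.5% = 0.771
Finch: IR = (16.2% − 3.3%) / 1.7% = 7.588
Highest: Finch (7.588).

Finch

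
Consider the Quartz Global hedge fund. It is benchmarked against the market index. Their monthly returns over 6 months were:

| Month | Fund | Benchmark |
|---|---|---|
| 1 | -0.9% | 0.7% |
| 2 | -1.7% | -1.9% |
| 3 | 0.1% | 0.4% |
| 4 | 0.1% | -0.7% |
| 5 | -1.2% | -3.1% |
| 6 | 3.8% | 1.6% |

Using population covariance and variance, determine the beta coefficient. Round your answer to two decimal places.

0.81

r̄p = 0.0333%,  r̄m = -0.5000%
Cov = Σ(rp − r̄p)(rm − r̄m) / 6 = 2.0783
Var(rm) = Σ(rm − r̄m)² / 6 = 2.5700
β = Cov / Var = 2.0783 / 2.5700 = 0.8087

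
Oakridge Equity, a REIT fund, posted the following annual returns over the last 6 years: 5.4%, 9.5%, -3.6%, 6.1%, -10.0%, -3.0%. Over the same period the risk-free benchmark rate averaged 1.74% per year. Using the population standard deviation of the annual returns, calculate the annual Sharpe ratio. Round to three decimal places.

μ = (5.4 + 9.5 − 3.6 + 6.1 − 10 − 3) / 6 = 4.40 / 6 = 0.7333%
Population σ = √[Σ(r − μ)² / 6] = √[275.3533 / 6] = √45.8922 = 6.7744%
Sharpe = (μ − rf) / σ = (0.7333 − 1.74) / 6.7744 = -1.0067 / 6.7744 = -0.1486

-0.149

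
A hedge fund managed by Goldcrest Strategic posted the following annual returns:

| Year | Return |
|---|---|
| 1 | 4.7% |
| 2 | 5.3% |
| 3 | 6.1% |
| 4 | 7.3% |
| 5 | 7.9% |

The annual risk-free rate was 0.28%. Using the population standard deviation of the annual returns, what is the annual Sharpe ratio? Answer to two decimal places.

5.00

Mean return μ = 31.30 / 5 = 6.2600%
Population σ = √[Σ(r − μ)² / 5] = √[7.1520 / 5] = √1.4304 = 1.1960%
Sharpe = (μ − rf) / σ = (6.2600 − 0.28) / 1.1960 = 5.9800 / 1.1960 = 5.0000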